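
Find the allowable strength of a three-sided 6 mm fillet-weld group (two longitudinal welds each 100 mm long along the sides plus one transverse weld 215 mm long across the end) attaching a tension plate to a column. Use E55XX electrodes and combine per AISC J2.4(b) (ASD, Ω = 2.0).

E55XX → F_EXX = 550 MPa.
t_e = 0.707 × 6 = 4.242 mm.
R_nwl = 0.6 × 550 × 4.242 × 200 × 10⁻³ = 280 kN (longitudinal, 2 welds).
R_nwt = 0.6 × 550 × 4.242 × 215 × 10⁻³ = 301 kN (transverse, base value).
(i) R_nwl + R_nwt = 580.9 kN; (ii) 0.85 R_nwl + 1.5 R_nwt = 689.4 kN.
R_n = max = 689.4 kN [governs: (ii)]; R_n/Ω = 344.7 kN.

R_n/Ω ≈ 345 kN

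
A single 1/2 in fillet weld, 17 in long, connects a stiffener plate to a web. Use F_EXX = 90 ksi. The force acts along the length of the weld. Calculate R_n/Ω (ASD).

Effective throat t_e = 0.707 × 0.5 = 0.3535 in.
Total length L = 17 in; A_we = 0.3535 × 17 = 6.01 in².
F_nw = 0.6 F_EXX = 0.6 × 90 = 54 ksi.
R_n = 54 × 6.01 = 324.5 kips; R_n/Ω = 324.5/2.0 = 162.3 kips.

R_n/Ω ≈ 162 kips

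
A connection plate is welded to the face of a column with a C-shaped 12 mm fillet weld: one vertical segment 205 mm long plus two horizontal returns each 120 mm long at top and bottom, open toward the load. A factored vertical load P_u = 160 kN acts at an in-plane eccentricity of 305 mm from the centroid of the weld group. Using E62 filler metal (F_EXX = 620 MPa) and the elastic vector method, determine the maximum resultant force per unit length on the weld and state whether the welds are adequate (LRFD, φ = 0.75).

f_max ≈ 1930 N/mm; adequate

Total weld length L_w = 445 mm. Treat welds as unit-width lines.
Centroid: x̄ = 2×120×60 / 445 = 32.36 mm from the vertical weld.
Polar moment about centroid: J = I_x + I_y = [205³/12 + 2×120×102.5²] + [205×32.36² + 2(120³/12 + 120×27.64²)] = 3925000 mm³.
Direct shear f_v = P/L_w = 160×10³ / 445 = 359.6 N/mm (vertical).
Torsion M = P·e = 160×10³ × 305 = 48800000 N·mm.
Critical point at (x, y) = (87.64, 102.5) from centroid. f_tx = M·y/J = 1274 N/mm; f_ty = M·x/J = 1090 N/mm.
Resultant f_max = √[f_tx² + (f_v + f_ty)²] = √[1274² + (359.6 + 1090)²] = 1930 N/mm.
Capacity per unit length: φr_n = 0.75 × 0.6 × 620 × (0.707 × 12) = 2367 N/mm.
1930 ≤ 2367 → adequate.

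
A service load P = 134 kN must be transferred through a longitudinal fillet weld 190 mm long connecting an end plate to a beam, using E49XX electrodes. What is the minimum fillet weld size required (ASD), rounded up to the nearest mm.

w = 7 mm

E49XX → F_EXX = 490 MPa.
Total weld length L = 190 mm.
Required throat t_e = P × Ω / (0.6 F_EXX × L) = 134 × 2.0 / (0.6 × 490 × 190 × 10⁻³) = 4.798 mm.
Required leg w = t_e / 0.707 = 6.786 mm → use 7 mm.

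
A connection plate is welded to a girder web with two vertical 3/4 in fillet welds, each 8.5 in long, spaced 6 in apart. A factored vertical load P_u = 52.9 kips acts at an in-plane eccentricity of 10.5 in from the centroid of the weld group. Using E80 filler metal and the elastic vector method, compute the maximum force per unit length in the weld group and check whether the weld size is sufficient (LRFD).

E80XX → F_EXX = 80 ksi.
Total weld length L_w = 17 in. Treat welds as unit-width lines.
Polar moment about centroid: J = 2[d³/12 + d(b/2)²] = 2[8.5³/12 + 8.5×3²] = 255.4 in³.
Direct shear f_v = P/L_w = 52.9 / 17 = 3.112 kip/in (vertical).
Torsion M = P·e = 52.9 × 10.5 = 555.45 kip·in.
Critical point at (x, y) = (3, 4.25) from centroid. f_tx = M·y/J = 9.245 kip/in; f_ty = M·x/J = 6.526 kip/in.
Resultant f_max = √[f_tx² + (f_v + f_ty)²] = √[9.245² + (3.112 + 6.526)²] = 13.35 kip/in.
Capacity per unit length: φr_n = 0.75 × 0.6 × 80 × (0.707 × 0.75) = 19.09 kip/in.
13.35 ≤ 19.09 → adequate.

f_max ≈ 13.4 kip/in; adequate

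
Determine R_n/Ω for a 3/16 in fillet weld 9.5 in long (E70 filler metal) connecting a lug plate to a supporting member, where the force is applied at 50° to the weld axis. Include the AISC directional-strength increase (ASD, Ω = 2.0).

E70XX → F_EXX = 70 ksi.
t_e = 0.707 × 0.1875 = 0.1326 in; A_we = 0.1326 × 9.5 = 1.259 in².
Directional factor: 1.0 + 0.5 sin^1.5(50°) = 1.335.
F_nw = 0.6 × 70 × 1.335 = 56.08 ksi.
R_n/Ω = (56.08 × 1.259) / 2.0 = 35.31 kips.

R_n/Ω ≈ 35.3 kips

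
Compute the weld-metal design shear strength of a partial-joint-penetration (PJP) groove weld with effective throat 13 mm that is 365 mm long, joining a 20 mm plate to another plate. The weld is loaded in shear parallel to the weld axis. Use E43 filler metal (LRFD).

φR_n ≈ 918 kN

E43XX → F_EXX = 430 MPa.
Effective throat (given) t_e = 13 mm.
A_we = 13 × 365 = 4745 mm².
F_nw = 0.6 F_EXX = 258 MPa.
φR_n = 0.75 × 258 × 4745 × 10⁻³ = 918.2 kN.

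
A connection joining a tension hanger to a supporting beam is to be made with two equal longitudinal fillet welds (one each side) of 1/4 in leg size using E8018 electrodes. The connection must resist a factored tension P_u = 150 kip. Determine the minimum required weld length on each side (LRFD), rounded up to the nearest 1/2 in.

L = 12 in on each side

E80XX → F_EXX = 80 ksi.
Throat t_e = 0.707 × 0.25 = 0.1767 in.
φr_n = 0.75 × 0.6 × 80 × 0.1767 = 6.363 kip/in.
L_req = P_u / φr_n = 150 / 6.363 = 23.57 in total.
Per side: 23.57 / 2 = 11.79 in.
Round up → use L = 12 in on each side.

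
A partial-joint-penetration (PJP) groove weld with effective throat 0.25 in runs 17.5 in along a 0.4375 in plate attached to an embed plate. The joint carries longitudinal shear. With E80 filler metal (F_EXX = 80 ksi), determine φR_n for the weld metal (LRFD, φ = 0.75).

φR_n ≈ 158 kips

Effective throat (given) t_e = 0.25 in.
A_we = 0.25 × 17.5 = 4.375 in².
F_nw = 0.6 F_EXX = 48 ksi.
φR_n = 0.75 × 48 × 4.375 = 157.5 kips.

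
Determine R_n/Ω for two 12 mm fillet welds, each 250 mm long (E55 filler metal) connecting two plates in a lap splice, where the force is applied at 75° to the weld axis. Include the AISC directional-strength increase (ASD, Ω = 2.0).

E55XX → F_EXX = 550 MPa.
t_e = 0.707 × 12 = 8.484 mm; A_we = 8.484 × 500 = 4242 mm².
Directional factor: 1.0 + 0.5 sin^1.5(75°) = 1.475.
F_nw = 0.6 × 550 × 1.475 = 486.6 MPa.
R_n/Ω = (486.6 × 4242) / 2.0 × 10⁻³ = 1032 kN.

R_n/Ω ≈ 1030 kN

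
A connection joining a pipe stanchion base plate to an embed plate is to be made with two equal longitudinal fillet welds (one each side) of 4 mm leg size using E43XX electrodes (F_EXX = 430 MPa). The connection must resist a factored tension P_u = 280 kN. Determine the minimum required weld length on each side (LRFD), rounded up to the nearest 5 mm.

L = 260 mm on each side

Throat t_e = 0.707 × 4 = 2.828 mm.
φr_n = 0.75 × 0.6 × 430 × 2.828 × 10⁻³ = 0.5472 kN/mm.
L_req = P_u / φr_n = 280 / 0.5472 = 511.7 mm total.
Per side: 511.7 / 2 = 255.8 mm.
Round up → use L = 260 mm on each side.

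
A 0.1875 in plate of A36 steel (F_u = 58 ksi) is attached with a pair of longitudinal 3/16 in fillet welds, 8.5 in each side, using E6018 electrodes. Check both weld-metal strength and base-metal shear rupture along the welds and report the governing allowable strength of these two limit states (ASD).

E60XX → F_EXX = 60 ksi.
t_e = 0.707 × 0.1875 = 0.1326 in; L = 17 in.
Weld metal: R_n/Ω = (1/2.0) × 0.6 × 60 × 0.1326 × 17 = 40.56 kips.
Base metal (shear rupture): R_n/Ω = (1/2.0) × 0.6 × 58 × 0.1875 × 17 = 55.46 kips.
Governing: weld metal.

R_n/Ω ≈ 40.6 kips (weld metal governs)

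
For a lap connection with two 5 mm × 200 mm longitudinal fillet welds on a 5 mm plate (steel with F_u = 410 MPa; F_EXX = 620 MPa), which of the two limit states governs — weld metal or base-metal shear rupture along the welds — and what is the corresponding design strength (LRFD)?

t_e = 0.707 × 5 = 3.535 mm; L = 400 mm.
Weld metal: φR_n = 0.75 × 0.6 × 620 × 3.535 × 400 × 10⁻³ = 394.5 kN.
Base metal (shear rupture): φR_n = 0.75 × 0.6 × 410 × 5 × 400 × 10⁻³ = 369 kN.
Governing: base-metal shear rupture.

φR_n ≈ 369 kN (base-metal shear rupture governs)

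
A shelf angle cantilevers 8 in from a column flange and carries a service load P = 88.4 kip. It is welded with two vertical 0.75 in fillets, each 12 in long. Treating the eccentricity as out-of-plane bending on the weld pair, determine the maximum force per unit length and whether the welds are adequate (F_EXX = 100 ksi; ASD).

f_max ≈ 15.2 kip/in; adequate

L_w = 2 × 12 = 24 in; section modulus (unit throat) S = 2 × L²/6 = 48 in².
Direct shear f_v = P/L_w = 88.4/24 = 3.683 kip/in.
Moment M = P × e = 88.4 × 8 = 707.2 kip·in; bending f_b = M/S = 14.73 kip/in.
f_max = √(f_v² + f_b²) = √(3.683² + 14.73²) = 15.19 kip/in.
r_n/Ω = (1/2.0) × 0.6 × 100 × (0.707 × 0.75) = 15.91 kip/in → adequate.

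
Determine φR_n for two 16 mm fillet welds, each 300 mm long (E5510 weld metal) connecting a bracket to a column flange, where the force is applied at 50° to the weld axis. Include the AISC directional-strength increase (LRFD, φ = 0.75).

φR_n ≈ 2240 kN

E55XX → F_EXX = 550 MPa.
t_e = 0.707 × 16 = 11.31 mm; A_we = 11.31 × 600 = 6787 mm².
Directional factor: 1.0 + 0.5 sin^1.5(50°) = 1.335.
F_nw = 0.6 × 550 × 1.335 = 440.6 MPa.
φR_n = 0.75 × 440.6 × 6787 × 10⁻³ = 2243 kN.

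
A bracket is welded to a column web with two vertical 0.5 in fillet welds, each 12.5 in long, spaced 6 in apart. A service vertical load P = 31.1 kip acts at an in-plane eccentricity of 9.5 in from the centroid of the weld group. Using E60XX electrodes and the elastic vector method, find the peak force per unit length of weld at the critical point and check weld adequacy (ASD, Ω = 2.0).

f_max ≈ 4.4 kip/in; adequate

E60XX → F_EXX = 60 ksi.
Total weld length L_w = 25 in. Treat welds as unit-width lines.
Polar moment about centroid: J = 2[d³/12 + d(b/2)²] = 2[12.5³/12 + 12.5×3²] = 550.5 in³.
Direct shear f_v = P/L_w = 31.1 / 25 = 1.244 kip/in (vertical).
Torsion M = P·e = 31.1 × 9.5 = 295.45 kip·in.
Critical point at (x, y) = (3, 6.25) from centroid. f_tx = M·y/J = 3.354 kip/in; f_ty = M·x/J = 1.61 kip/in.
Resultant f_max = √[f_tx² + (f_v + f_ty)²] = √[3.354² + (1.244 + 1.61)²] = 4.404 kip/in.
Capacity per unit length: r_n/Ω = (1/2.0) × 0.6 × 60 × (0.707 × 0.5) = 6.363 kip/in.
4.404 ≤ 6.363 → adequate.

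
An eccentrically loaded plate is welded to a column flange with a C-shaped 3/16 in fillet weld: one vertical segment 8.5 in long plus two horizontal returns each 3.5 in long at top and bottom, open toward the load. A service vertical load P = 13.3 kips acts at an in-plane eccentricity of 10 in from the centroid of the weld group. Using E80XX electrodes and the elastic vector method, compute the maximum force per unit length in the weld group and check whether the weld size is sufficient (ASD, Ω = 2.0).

f_max ≈ 3.94 kip/in; NOT adequate

E80XX → F_EXX = 80 ksi.
Total weld length L_w = 15.5 in. Treat welds as unit-width lines.
Centroid: x̄ = 2×3.5×1.75 / 15.5 = 0.7903 in from the vertical weld.
Polar moment about centroid: J = I_x + I_y = [8.5³/12 + 2×3.5×4.25²] + [8.5×0.7903² + 2(3.5³/12 + 3.5×0.9597²)] = 196.5 in³.
Direct shear f_v = P/L_w = 13.3 / 15.5 = 0.8581 kip/in (vertical).
Torsion M = P·e = 13.3 × 10 = 133 kip·in.
Critical point at (x, y) = (2.71, 4.25) from centroid. f_tx = M·y/J = 2.876 kip/in; f_ty = M·x/J = 1.834 kip/in.
Resultant f_max = √[f_tx² + (f_v + f_ty)²] = √[2.876² + (0.8581 + 1.834)²] = 3.94 kip/in.
Capacity per unit length: r_n/Ω = (1/2.0) × 0.6 × 80 × (0.707 × 0.1875) = 3.181 kip/in.
3.94 > 3.181 → NOT adequate.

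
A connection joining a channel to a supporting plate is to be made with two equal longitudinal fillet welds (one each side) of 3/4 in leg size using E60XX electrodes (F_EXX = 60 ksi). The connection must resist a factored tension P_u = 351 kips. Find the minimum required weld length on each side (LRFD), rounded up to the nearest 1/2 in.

L = 12.5 in on each side

Throat t_e = 0.707 × 0.75 = 0.5302 in.
φr_n = 0.75 × 0.6 × 60 × 0.5302 = 14.32 kips/in.
L_req = P_u / φr_n = 351 / 14.32 = 24.52 in total.
Per side: 24.52 / 2 = 12.26 in.
Round up → use L = 12.5 in on each side.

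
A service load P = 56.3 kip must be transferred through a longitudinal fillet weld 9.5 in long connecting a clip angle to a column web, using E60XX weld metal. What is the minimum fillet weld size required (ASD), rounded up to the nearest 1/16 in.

w = 1/2 in

E60XX → F_EXX = 60 ksi.
Total weld length L = 9.5 in.
Required throat t_e = P × Ω / (0.6 F_EXX × L) = 56.3 × 2.0 / (0.6 × 60 × 9.5) = 0.3292 in.
Required leg w = t_e / 0.707 = 0.4657 in → use 1/2 in.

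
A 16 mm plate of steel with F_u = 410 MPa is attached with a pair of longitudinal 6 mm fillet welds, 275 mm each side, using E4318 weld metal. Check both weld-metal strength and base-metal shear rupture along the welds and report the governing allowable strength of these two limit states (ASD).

R_n/Ω ≈ 301 kN (weld metal governs)

E43XX → F_EXX = 430 MPa.
t_e = 0.707 × 6 = 4.242 mm; L = 550 mm.
Weld metal: R_n/Ω = (1/2.0) × 0.6 × 430 × 4.242 × 550 × 10⁻³ = 301 kN.
Base metal (shear rupture): R_n/Ω = (1/2.0) × 0.6 × 410 × 16 × 550 × 10⁻³ = 1082 kN.
Governing: weld metal.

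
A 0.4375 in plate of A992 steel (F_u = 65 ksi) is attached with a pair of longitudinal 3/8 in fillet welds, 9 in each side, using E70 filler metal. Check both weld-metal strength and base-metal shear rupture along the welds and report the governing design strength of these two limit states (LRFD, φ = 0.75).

φR_n ≈ 150 kips (weld metal governs)

E70XX → F_EXX = 70 ksi.
t_e = 0.707 × 0.375 = 0.2651 in; L = 18 in.
Weld metal: φR_n = 0.75 × 0.6 × 70 × 0.2651 × 18 = 150.3 kips.
Base metal (shear rupture): φR_n = 0.75 × 0.6 × 65 × 0.4375 × 18 = 230.3 kips.
Governing: weld metal.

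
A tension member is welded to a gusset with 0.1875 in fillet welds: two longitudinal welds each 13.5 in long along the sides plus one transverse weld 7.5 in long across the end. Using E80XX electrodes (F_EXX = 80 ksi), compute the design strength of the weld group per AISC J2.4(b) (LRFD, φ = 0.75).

t_e = 0.707 × 0.1875 = 0.1326 in.
R_nwl = 0.6 × 80 × 0.1326 × 27 = 171.8 kips (longitudinal, 2 welds).
R_nwt = 0.6 × 80 × 0.1326 × 7.5 = 47.72 kips (transverse, base value).
(i) R_nwl + R_nwt = 219.5 kips; (ii) 0.85 R_nwl + 1.5 R_nwt = 217.6 kips.
R_n = max = 219.5 kips [governs: (i)]; φR_n = 164.6 kips.

φR_n ≈ 165 kips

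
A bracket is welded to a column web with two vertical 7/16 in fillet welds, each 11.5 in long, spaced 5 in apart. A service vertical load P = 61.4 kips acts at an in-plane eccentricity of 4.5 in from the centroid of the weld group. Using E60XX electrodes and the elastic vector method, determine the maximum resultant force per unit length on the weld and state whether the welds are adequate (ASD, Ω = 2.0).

E60XX → F_EXX = 60 ksi.
Total weld length L_w = 23 in. Treat welds as unit-width lines.
Polar moment about centroid: J = 2[d³/12 + d(b/2)²] = 2[11.5³/12 + 11.5×2.5²] = 397.2 in³.
Direct shear f_v = P/L_w = 61.4 / 23 = 2.67 kip/in (vertical).
Torsion M = P·e = 61.4 × 4.5 = 276.3 kip·in.
Critical point at (x, y) = (2.5, 5.75) from centroid. f_tx = M·y/J = 4 kip/in; f_ty = M·x/J = 1.739 kip/in.
Resultant f_max = √[f_tx² + (f_v + f_ty)²] = √[4² + (2.67 + 1.739)²] = 5.952 kip/in.
Capacity per unit length: r_n/Ω = (1/2.0) × 0.6 × 60 × (0.707 × 0.4375) = 5.568 kip/in.
5.952 > 5.568 → NOT adequate.

f_max ≈ 5.95 kip/in; NOT adequate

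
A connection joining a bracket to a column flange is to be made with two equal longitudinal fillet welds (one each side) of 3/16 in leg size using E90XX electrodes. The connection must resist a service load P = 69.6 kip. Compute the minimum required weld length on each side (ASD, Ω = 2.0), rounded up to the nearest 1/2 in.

E90XX → F_EXX = 90 ksi.
Throat t_e = 0.707 × 0.1875 = 0.1326 in.
r_n/Ω = (0.6 × 90 × 0.1326) / 2.0 = 3.579 kip/in.
L_req = P / (r_n/Ω) = 69.6 / 3.579 = 19.45 in total.
Per side: 19.45 / 2 = 9.723 in.
Round up → use L = 10 in on each side.

L = 10 in on each side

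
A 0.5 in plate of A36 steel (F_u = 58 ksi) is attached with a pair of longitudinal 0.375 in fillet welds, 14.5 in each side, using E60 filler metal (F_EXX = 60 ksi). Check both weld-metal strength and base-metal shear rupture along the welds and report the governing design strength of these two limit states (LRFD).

φR_n ≈ 208 kip (weld metal governs)

t_e = 0.707 × 0.375 = 0.2651 in; L = 29 in.
Weld metal: φR_n = 0.75 × 0.6 × 60 × 0.2651 × 29 = 207.6 kip.
Base metal (shear rupture): φR_n = 0.75 × 0.6 × 58 × 0.5 × 29 = 378.4 kip.
Governing: weld metal.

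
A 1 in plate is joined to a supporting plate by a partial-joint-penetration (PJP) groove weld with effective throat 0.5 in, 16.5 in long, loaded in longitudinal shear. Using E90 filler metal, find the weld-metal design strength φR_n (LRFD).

E90XX → F_EXX = 90 ksi.
Effective throat (given) t_e = 0.5 in.
A_we = 0.5 × 16.5 = 8.25 in².
F_nw = 0.6 F_EXX = 54 ksi.
φR_n = 0.75 × 54 × 8.25 = 334.1 kips.

φR_n ≈ 334 kips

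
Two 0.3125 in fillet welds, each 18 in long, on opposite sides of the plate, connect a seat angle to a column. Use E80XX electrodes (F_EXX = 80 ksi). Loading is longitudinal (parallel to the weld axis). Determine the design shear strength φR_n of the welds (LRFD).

Effective throat t_e = 0.707 × 0.3125 = 0.2209 in.
Total length L = 36 in; A_we = 0.2209 × 36 = 7.954 in².
F_nw = 0.6 F_EXX = 0.6 × 80 = 48 ksi.
φR_n = 0.75 × 48 × 7.954 = 286.3 kips.

φR_n ≈ 286 kips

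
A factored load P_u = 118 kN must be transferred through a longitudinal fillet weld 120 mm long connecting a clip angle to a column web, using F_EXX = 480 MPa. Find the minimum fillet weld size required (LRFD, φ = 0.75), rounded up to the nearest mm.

w = 7 mm

Total weld length L = 120 mm.
Required throat t_e = P_u / (φ × 0.6 F_EXX × L) = 118 / (0.75 × 0.6 × 480 × 120 × 10⁻³) = 4.552 mm.
Required leg w = t_e / 0.707 = 6.439 mm → use 7 mm.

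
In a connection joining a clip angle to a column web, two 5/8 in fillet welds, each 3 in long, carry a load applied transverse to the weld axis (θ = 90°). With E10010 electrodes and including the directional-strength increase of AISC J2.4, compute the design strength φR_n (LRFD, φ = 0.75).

φR_n ≈ 179 kip

E100XX → F_EXX = 100 ksi.
t_e = 0.707 × 0.625 = 0.4419 in; A_we = 0.4419 × 6 = 2.651 in².
Directional factor: 1.0 + 0.5 sin^1.5(90°) = 1.5.
F_nw = 0.6 × 100 × 1.5 = 90 ksi.
φR_n = 0.75 × 90 × 2.651 = 179 kip.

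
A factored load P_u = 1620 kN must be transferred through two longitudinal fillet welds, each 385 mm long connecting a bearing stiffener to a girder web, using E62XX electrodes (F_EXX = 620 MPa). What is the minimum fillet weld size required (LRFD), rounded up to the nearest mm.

Total weld length L = 770 mm.
Required throat t_e = P_u / (φ × 0.6 F_EXX × L) = 1620 / (0.75 × 0.6 × 620 × 770 × 10⁻³) = 7.541 mm.
Required leg w = t_e / 0.707 = 10.67 mm → use 11 mm.

w = 11 mm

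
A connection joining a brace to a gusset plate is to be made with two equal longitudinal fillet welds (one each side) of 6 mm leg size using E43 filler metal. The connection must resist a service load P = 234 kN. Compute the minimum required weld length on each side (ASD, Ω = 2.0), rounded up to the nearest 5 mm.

E43XX → F_EXX = 430 MPa.
Throat t_e = 0.707 × 6 = 4.242 mm.
r_n/Ω = (0.6 × 430 × 4.242) / 2.0 = 547.2 N/mm = 0.5472 kN/mm.
L_req = P / (r_n/Ω) = 234 / 0.5472 = 427.6 mm total.
Per side: 427.6 / 2 = 213.8 mm.
Round up → use L = 215 mm on each side.

L = 215 mm on each side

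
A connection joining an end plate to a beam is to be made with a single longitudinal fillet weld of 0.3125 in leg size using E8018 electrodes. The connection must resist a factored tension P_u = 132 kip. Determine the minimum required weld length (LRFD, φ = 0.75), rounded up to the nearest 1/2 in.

E80XX → F_EXX = 80 ksi.
Throat t_e = 0.707 × 0.3125 = 0.2209 in.
φr_n = 0.75 × 0.6 × 80 × 0.2209 = 7.954 kip/in.
L_req = P_u / φr_n = 132 / 7.954 = 16.6 in total.
Round up → use L = 17 in.

L = 17 in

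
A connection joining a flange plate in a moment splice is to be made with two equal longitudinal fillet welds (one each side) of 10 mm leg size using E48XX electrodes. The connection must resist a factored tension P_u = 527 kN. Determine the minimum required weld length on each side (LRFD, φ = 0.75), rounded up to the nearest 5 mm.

L = 175 mm on each side

E48XX → F_EXX = 480 MPa.
Throat t_e = 0.707 × 10 = 7.07 mm.
φr_n = 0.75 × 0.6 × 480 × 7.07 × 10⁻³ = 1.527 kN/mm.
L_req = P_u / φr_n = 527 / 1.527 = 345.1 mm total.
Per side: 345.1 / 2 = 172.5 mm.
Round up → use L = 175 mm on each side.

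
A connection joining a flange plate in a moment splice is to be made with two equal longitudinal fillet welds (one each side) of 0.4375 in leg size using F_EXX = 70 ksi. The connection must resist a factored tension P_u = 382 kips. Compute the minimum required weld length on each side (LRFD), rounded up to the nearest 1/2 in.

L = 20 in on each side

Throat t_e = 0.707 × 0.4375 = 0.3093 in.
φr_n = 0.75 × 0.6 × 70 × 0.3093 = 9.743 kips/in.
L_req = P_u / φr_n = 382 / 9.743 = 39.21 in total.
Per side: 39.21 / 2 = 19.6 in.
Round up → use L = 20 in on each side.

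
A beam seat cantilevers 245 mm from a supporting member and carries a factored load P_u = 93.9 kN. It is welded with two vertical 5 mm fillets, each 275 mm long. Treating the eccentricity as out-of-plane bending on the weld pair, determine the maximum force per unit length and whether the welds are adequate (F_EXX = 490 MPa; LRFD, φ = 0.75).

f_max ≈ 928 N/mm; NOT adequate

L_w = 2 × 275 = 550 mm; section modulus (unit throat) S = 2 × L²/6 = 25210 mm².
Direct shear f_v = P/L_w = 93.9×10³/550 = 170.7 N/mm.
Moment M = P × e = 93.9×10³ × 245 = 23006000 N·mm; bending f_b = M/S = 912.6 N/mm.
f_max = √(f_v² + f_b²) = √(170.7² + 912.6²) = 928.4 N/mm.
φr_n = 0.75 × 0.6 × 490 × (0.707 × 5) = 779.5 N/mm → NOT adequate.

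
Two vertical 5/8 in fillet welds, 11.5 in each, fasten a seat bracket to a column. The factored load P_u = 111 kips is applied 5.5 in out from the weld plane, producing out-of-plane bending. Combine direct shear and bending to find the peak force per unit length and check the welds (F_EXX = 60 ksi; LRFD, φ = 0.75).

L_w = 2 × 11.5 = 23 in; section modulus (unit throat) S = 2 × L²/6 = 44.08 in².
Direct shear f_v = P/L_w = 111/23 = 4.826 kip/in.
Moment M = P × e = 111 × 5.5 = 610.5 kip·in; bending f_b = M/S = 13.85 kip/in.
f_max = √(f_v² + f_b²) = √(4.826² + 13.85²) = 14.67 kip/in.
φr_n = 0.75 × 0.6 × 60 × (0.707 × 0.625) = 11.93 kip/in → NOT adequate.

f_max ≈ 14.7 kip/in; NOT adequate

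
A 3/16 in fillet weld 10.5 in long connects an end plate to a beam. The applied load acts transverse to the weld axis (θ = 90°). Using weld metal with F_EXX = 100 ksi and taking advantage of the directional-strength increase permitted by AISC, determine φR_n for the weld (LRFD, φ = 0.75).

t_e = 0.707 × 0.1875 = 0.1326 in; A_we = 0.1326 × 10.5 = 1.392 in².
Directional factor: 1.0 + 0.5 sin^1.5(90°) = 1.5.
F_nw = 0.6 × 100 × 1.5 = 90 ksi.
φR_n = 0.75 × 90 × 1.392 = 93.95 kip.

φR_n ≈ 94 kip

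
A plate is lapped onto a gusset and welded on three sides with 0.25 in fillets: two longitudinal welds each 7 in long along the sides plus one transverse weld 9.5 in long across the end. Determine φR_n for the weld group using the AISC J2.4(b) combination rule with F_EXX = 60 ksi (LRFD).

φR_n ≈ 125 kip

t_e = 0.707 × 0.25 = 0.1767 in.
R_nwl = 0.6 × 60 × 0.1767 × 14 = 89.08 kip (longitudinal, 2 welds).
R_nwt = 0.6 × 60 × 0.1767 × 9.5 = 60.45 kip (transverse, base value).
(i) R_nwl + R_nwt = 149.5 kip; (ii) 0.85 R_nwl + 1.5 R_nwt = 166.4 kip.
R_n = max = 166.4 kip [governs: (ii)]; φR_n = 124.8 kip.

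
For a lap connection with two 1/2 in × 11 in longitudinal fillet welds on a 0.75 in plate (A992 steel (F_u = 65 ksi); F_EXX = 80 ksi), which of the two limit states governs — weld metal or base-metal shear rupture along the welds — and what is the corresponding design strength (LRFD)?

φR_n ≈ 280 kips (weld metal governs)

t_e = 0.707 × 0.5 = 0.3535 in; L = 22 in.
Weld metal: φR_n = 0.75 × 0.6 × 80 × 0.3535 × 22 = 280 kips.
Base metal (shear rupture): φR_n = 0.75 × 0.6 × 65 × 0.75 × 22 = 482.6 kips.
Governing: weld metal.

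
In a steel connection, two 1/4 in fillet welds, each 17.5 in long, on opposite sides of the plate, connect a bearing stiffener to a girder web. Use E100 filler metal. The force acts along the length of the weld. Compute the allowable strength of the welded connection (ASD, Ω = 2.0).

R_n/Ω ≈ 186 kips

E100XX → F_EXX = 100 ksi.
Effective throat t_e = 0.707 × 0.25 = 0.1767 in.
Total length L = 35 in; A_we = 0.1767 × 35 = 6.186 in².
F_nw = 0.6 F_EXX = 0.6 × 100 = 60 ksi.
R_n = 60 × 6.186 = 371.2 kips; R_n/Ω = 371.2/2.0 = 185.6 kips.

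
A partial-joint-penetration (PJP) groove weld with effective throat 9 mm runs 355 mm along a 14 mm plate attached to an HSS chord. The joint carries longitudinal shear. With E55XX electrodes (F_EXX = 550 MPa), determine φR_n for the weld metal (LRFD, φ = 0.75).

Effective throat (given) t_e = 9 mm.
A_we = 9 × 355 = 3195 mm².
F_nw = 0.6 F_EXX = 330 MPa.
φR_n = 0.75 × 330 × 3195 × 10⁻³ = 790.8 kN.

φR_n ≈ 791 kN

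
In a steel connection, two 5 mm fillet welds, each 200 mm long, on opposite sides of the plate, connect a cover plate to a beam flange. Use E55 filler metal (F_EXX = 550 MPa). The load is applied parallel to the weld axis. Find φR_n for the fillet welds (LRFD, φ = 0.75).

Effective throat t_e = 0.707 × 5 = 3.535 mm.
Total length L = 400 mm; A_we = 3.535 × 400 = 1414 mm².
F_nw = 0.6 F_EXX = 0.6 × 550 = 330 MPa.
φR_n = 0.75 × 330 × 1414 × 10⁻³ = 350 kN.

φR_n ≈ 350 kN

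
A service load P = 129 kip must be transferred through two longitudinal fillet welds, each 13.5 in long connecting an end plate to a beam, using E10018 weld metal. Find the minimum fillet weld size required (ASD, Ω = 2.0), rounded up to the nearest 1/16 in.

w = 1/4 in

E100XX → F_EXX = 100 ksi.
Total weld length L = 27 in.
Required throat t_e = P × Ω / (0.6 F_EXX × L) = 129 × 2.0 / (0.6 × 100 × 27) = 0.1593 in.
Required leg w = t_e / 0.707 = 0.2253 in → use 1/4 in.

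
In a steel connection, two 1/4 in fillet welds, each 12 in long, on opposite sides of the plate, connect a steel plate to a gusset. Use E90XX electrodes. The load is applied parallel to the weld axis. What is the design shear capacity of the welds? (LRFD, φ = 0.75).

φR_n ≈ 172 kips

E90XX → F_EXX = 90 ksi.
Effective throat t_e = 0.707 × 0.25 = 0.1767 in.
Total length L = 24 in; A_we = 0.1767 × 24 = 4.242 in².
F_nw = 0.6 F_EXX = 0.6 × 90 = 54 ksi.
φR_n = 0.75 × 54 × 4.242 = 171.8 kips.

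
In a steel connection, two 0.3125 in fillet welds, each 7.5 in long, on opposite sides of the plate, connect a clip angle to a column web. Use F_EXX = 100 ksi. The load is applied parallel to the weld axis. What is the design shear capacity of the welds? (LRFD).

Effective throat t_e = 0.707 × 0.3125 = 0.2209 in.
Total length L = 15 in; A_we = 0.2209 × 15 = 3.314 in².
F_nw = 0.6 F_EXX = 0.6 × 100 = 60 ksi.
φR_n = 0.75 × 60 × 3.314 = 149.1 kip.

φR_n ≈ 149 kip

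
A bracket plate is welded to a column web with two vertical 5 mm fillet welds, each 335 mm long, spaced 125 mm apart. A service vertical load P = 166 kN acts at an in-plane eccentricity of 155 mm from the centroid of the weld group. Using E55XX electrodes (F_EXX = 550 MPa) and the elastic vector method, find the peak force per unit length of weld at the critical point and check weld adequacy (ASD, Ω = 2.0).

f_max ≈ 647 N/mm; NOT adequate

Total weld length L_w = 670 mm. Treat welds as unit-width lines.
Polar moment about centroid: J = 2[d³/12 + d(b/2)²] = 2[335³/12 + 335×62.5²] = 8883000 mm³.
Direct shear f_v = P/L_w = 166×10³ / 670 = 247.8 N/mm (vertical).
Torsion M = P·e = 166×10³ × 155 = 25730000 N·mm.
Critical point at (x, y) = (62.5, 167.5) from centroid. f_tx = M·y/J = 485.2 N/mm; f_ty = M·x/J = 181 N/mm.
Resultant f_max = √[f_tx² + (f_v + f_ty)²] = √[485.2² + (247.8 + 181)²] = 647.5 N/mm.
Capacity per unit length: r_n/Ω = (1/2.0) × 0.6 × 550 × (0.707 × 5) = 583.3 N/mm.
647.5 > 583.3 → NOT adequate.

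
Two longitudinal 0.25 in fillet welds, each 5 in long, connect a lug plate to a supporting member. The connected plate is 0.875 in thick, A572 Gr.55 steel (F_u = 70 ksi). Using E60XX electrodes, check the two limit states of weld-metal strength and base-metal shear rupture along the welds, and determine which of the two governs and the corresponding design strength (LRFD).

φR_n ≈ 47.7 kip (weld metal governs)

E60XX → F_EXX = 60 ksi.
t_e = 0.707 × 0.25 = 0.1767 in; L = 10 in.
Weld metal: φR_n = 0.75 × 0.6 × 60 × 0.1767 × 10 = 47.72 kip.
Base metal (shear rupture): φR_n = 0.75 × 0.6 × 70 × 0.875 × 10 = 275.6 kip.
Governing: weld metal.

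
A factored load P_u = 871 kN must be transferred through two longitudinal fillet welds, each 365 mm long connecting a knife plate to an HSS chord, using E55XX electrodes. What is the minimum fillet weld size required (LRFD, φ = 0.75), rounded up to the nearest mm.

w = 7 mm

E55XX → F_EXX = 550 MPa.
Total weld length L = 730 mm.
Required throat t_e = P_u / (φ × 0.6 F_EXX × L) = 871 / (0.75 × 0.6 × 550 × 730 × 10⁻³) = 4.821 mm.
Required leg w = t_e / 0.707 = 6.819 mm → use 7 mm.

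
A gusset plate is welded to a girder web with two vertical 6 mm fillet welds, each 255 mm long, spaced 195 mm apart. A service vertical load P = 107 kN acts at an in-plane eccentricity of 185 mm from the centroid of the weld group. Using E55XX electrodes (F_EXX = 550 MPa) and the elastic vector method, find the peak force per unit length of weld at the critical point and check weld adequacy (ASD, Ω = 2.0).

f_max ≈ 570 N/mm; adequate

Total weld length L_w = 510 mm. Treat welds as unit-width lines.
Polar moment about centroid: J = 2[d³/12 + d(b/2)²] = 2[255³/12 + 255×97.5²] = 7612000 mm³.
Direct shear f_v = P/L_w = 107×10³ / 510 = 209.8 N/mm (vertical).
Torsion M = P·e = 107×10³ × 185 = 19795000 N·mm.
Critical point at (x, y) = (97.5, 127.5) from centroid. f_tx = M·y/J = 331.6 N/mm; f_ty = M·x/J = 253.6 N/mm.
Resultant f_max = √[f_tx² + (f_v + f_ty)²] = √[331.6² + (209.8 + 253.6)²] = 569.8 N/mm.
Capacity per unit length: r_n/Ω = (1/2.0) × 0.6 × 550 × (0.707 × 6) = 699.9 N/mm.
569.8 ≤ 699.9 → adequate.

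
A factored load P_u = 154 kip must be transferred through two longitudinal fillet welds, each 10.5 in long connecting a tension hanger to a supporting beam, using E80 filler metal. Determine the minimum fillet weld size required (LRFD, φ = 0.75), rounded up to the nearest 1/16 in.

E80XX → F_EXX = 80 ksi.
Total weld length L = 21 in.
Required throat t_e = P_u / (φ × 0.6 F_EXX × L) = 154 / (0.75 × 0.6 × 80 × 21) = 0.2037 in.
Required leg w = t_e / 0.707 = 0.2881 in → use 5/16 in.

w = 5/16 in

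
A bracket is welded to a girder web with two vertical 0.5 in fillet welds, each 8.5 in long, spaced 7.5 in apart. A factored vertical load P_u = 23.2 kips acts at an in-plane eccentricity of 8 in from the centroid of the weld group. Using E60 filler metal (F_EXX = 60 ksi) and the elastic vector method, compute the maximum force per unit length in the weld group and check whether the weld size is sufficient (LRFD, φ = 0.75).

f_max ≈ 4.11 kip/in; adequate

Total weld length L_w = 17 in. Treat welds as unit-width lines.
Polar moment about centroid: J = 2[d³/12 + d(b/2)²] = 2[8.5³/12 + 8.5×3.75²] = 341.4 in³.
Direct shear f_v = P/L_w = 23.2 / 17 = 1.365 kip/in (vertical).
Torsion M = P·e = 23.2 × 8 = 185.6 kip·in.
Critical point at (x, y) = (3.75, 4.25) from centroid. f_tx = M·y/J = 2.31 kip/in; f_ty = M·x/J = 2.039 kip/in.
Resultant f_max = √[f_tx² + (f_v + f_ty)²] = √[2.31² + (1.365 + 2.039)²] = 4.113 kip/in.
Capacity per unit length: φr_n = 0.75 × 0.6 × 60 × (0.707 × 0.5) = 9.544 kip/in.
4.113 ≤ 9.544 → adequate.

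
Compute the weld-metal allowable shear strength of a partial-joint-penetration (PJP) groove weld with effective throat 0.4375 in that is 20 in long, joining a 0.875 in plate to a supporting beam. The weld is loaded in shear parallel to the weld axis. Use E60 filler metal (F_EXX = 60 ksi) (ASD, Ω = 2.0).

Effective throat (given) t_e = 0.4375 in.
A_we = 0.4375 × 20 = 8.75 in².
F_nw = 0.6 F_EXX = 36 ksi.
R_n/Ω = (36 × 8.75) / 2.0 = 157.5 kips.

R_n/Ω ≈ 158 kips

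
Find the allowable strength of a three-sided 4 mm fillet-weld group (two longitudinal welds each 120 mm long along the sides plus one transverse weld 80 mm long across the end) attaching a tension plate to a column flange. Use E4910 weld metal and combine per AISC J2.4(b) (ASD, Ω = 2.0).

E49XX → F_EXX = 490 MPa.
t_e = 0.707 × 4 = 2.828 mm.
R_nwl = 0.6 × 490 × 2.828 × 240 × 10⁻³ = 199.5 kN (longitudinal, 2 welds).
R_nwt = 0.6 × 490 × 2.828 × 80 × 10⁻³ = 66.51 kN (transverse, base value).
(i) R_nwl + R_nwt = 266.1 kN; (ii) 0.85 R_nwl + 1.5 R_nwt = 269.4 kN.
R_n = max = 269.4 kN [governs: (ii)]; R_n/Ω = 134.7 kN.

R_n/Ω ≈ 135 kN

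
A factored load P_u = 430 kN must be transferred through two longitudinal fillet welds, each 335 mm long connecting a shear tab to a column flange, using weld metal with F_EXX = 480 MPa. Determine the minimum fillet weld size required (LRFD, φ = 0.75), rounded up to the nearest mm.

Total weld length L = 670 mm.
Required throat t_e = P_u / (φ × 0.6 F_EXX × L) = 430 / (0.75 × 0.6 × 480 × 670 × 10⁻³) = 2.971 mm.
Required leg w = t_e / 0.707 = 4.203 mm → use 5 mm.

w = 5 mm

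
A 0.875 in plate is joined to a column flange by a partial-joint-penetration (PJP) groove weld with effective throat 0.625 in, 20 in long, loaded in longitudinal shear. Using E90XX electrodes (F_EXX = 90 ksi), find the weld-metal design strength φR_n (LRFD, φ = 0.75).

Effective throat (given) t_e = 0.625 in.
A_we = 0.625 × 20 = 12.5 in².
F_nw = 0.6 F_EXX = 54 ksi.
φR_n = 0.75 × 54 × 12.5 = 506.2 kips.

φR_n ≈ 506 kips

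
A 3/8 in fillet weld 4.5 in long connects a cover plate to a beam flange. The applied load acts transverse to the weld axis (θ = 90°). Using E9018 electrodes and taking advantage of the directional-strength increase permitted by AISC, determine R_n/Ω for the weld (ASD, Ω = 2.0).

R_n/Ω ≈ 48.3 kip

E90XX → F_EXX = 90 ksi.
t_e = 0.707 × 0.375 = 0.2651 in; A_we = 0.2651 × 4.5 = 1.193 in².
Directional factor: 1.0 + 0.5 sin^1.5(90°) = 1.5.
F_nw = 0.6 × 90 × 1.5 = 81 ksi.
R_n/Ω = (81 × 1.193) / 2.0 = 48.32 kip.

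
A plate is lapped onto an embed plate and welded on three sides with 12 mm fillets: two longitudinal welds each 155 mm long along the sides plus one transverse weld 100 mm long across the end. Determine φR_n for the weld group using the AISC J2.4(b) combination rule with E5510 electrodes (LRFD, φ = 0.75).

φR_n ≈ 868 kN

E55XX → F_EXX = 550 MPa.
t_e = 0.707 × 12 = 8.484 mm.
R_nwl = 0.6 × 550 × 8.484 × 310 × 10⁻³ = 867.9 kN (longitudinal, 2 welds).
R_nwt = 0.6 × 550 × 8.484 × 100 × 10⁻³ = 280 kN (transverse, base value).
(i) R_nwl + R_nwt = 1148 kN; (ii) 0.85 R_nwl + 1.5 R_nwt = 1158 kN.
R_n = max = 1158 kN [governs: (ii)]; φR_n = 868.3 kN.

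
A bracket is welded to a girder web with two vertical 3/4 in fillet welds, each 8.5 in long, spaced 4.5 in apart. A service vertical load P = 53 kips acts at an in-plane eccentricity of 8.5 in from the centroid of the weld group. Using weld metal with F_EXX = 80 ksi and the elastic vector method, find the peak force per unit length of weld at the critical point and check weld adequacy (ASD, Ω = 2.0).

f_max ≈ 13.2 kip/in; NOT adequate

Total weld length L_w = 17 in. Treat welds as unit-width lines.
Polar moment about centroid: J = 2[d³/12 + d(b/2)²] = 2[8.5³/12 + 8.5×2.25²] = 188.4 in³.
Direct shear f_v = P/L_w = 53 / 17 = 3.118 kip/in (vertical).
Torsion M = P·e = 53 × 8.5 = 450.5 kip·in.
Critical point at (x, y) = (2.25, 4.25) from centroid. f_tx = M·y/J = 10.16 kip/in; f_ty = M·x/J = 5.38 kip/in.
Resultant f_max = √[f_tx² + (f_v + f_ty)²] = √[10.16² + (3.118 + 5.38)²] = 13.25 kip/in.
Capacity per unit length: r_n/Ω = (1/2.0) × 0.6 × 80 × (0.707 × 0.75) = 12.73 kip/in.
13.25 > 12.73 → NOT adequate.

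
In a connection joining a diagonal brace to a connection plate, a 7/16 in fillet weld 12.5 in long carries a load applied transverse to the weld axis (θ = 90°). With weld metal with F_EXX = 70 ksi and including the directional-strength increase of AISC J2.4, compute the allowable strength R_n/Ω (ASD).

t_e = 0.707 × 0.4375 = 0.3093 in; A_we = 0.3093 × 12.5 = 3.866 in².
Directional factor: 1.0 + 0.5 sin^1.5(90°) = 1.5.
F_nw = 0.6 × 70 × 1.5 = 63 ksi.
R_n/Ω = (63 × 3.866) / 2.0 = 121.8 kip.

R_n/Ω ≈ 122 kip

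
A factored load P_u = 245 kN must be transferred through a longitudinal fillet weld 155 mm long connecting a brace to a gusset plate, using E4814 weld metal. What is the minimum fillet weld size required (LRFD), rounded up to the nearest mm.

E48XX → F_EXX = 480 MPa.
Total weld length L = 155 mm.
Required throat t_e = P_u / (φ × 0.6 F_EXX × L) = 245 / (0.75 × 0.6 × 480 × 155 × 10⁻³) = 7.318 mm.
Required leg w = t_e / 0.707 = 10.35 mm → use 11 mm.

w = 11 mm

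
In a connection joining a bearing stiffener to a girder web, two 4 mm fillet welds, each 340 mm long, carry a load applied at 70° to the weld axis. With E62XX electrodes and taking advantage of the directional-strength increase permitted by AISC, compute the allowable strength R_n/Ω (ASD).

E62XX → F_EXX = 620 MPa.
t_e = 0.707 × 4 = 2.828 mm; A_we = 2.828 × 680 = 1923 mm².
Directional factor: 1.0 + 0.5 sin^1.5(70°) = 1.455.
F_nw = 0.6 × 620 × 1.455 = 541.4 MPa.
R_n/Ω = (541.4 × 1923) / 2.0 × 10⁻³ = 520.6 kN.

R_n/Ω ≈ 521 kN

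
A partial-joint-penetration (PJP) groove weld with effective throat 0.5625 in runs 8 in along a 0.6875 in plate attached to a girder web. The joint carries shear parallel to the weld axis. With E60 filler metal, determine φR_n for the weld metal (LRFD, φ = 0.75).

E60XX → F_EXX = 60 ksi.
Effective throat (given) t_e = 0.5625 in.
A_we = 0.5625 × 8 = 4.5 in².
F_nw = 0.6 F_EXX = 36 ksi.
φR_n = 0.75 × 36 × 4.5 = 121.5 kip.

φR_n ≈ 122 kip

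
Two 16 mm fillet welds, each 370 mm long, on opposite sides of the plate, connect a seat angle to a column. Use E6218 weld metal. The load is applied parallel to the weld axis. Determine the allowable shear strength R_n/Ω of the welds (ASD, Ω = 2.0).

R_n/Ω ≈ 1560 kN

E62XX → F_EXX = 620 MPa.
Effective throat t_e = 0.707 × 16 = 11.31 mm.
Total length L = 740 mm; A_we = 11.31 × 740 = 8371 mm².
F_nw = 0.6 F_EXX = 0.6 × 620 = 372 MPa.
R_n = 372 × 8371 × 10⁻³ = 3114 kN; R_n/Ω = 3114/2.0 = 1557 kN.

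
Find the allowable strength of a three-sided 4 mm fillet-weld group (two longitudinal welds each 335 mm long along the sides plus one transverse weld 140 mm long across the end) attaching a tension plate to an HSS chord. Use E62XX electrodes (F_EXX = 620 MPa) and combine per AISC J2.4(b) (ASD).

t_e = 0.707 × 4 = 2.828 mm.
R_nwl = 0.6 × 620 × 2.828 × 670 × 10⁻³ = 704.9 kN (longitudinal, 2 welds).
R_nwt = 0.6 × 620 × 2.828 × 140 × 10⁻³ = 147.3 kN (transverse, base value).
(i) R_nwl + R_nwt = 852.1 kN; (ii) 0.85 R_nwl + 1.5 R_nwt = 820 kN.
R_n = max = 852.1 kN [governs: (i)]; R_n/Ω = 426.1 kN.

R_n/Ω ≈ 426 kN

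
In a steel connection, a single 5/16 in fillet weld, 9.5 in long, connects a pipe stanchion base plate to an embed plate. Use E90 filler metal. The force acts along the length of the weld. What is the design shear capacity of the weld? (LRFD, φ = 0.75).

E90XX → F_EXX = 90 ksi.
Effective throat t_e = 0.707 × 0.3125 = 0.2209 in.
Total length L = 9.5 in; A_we = 0.2209 × 9.5 = 2.099 in².
F_nw = 0.6 F_EXX = 0.6 × 90 = 54 ksi.
φR_n = 0.75 × 54 × 2.099 = 85.01 kips.

φR_n ≈ 85 kips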